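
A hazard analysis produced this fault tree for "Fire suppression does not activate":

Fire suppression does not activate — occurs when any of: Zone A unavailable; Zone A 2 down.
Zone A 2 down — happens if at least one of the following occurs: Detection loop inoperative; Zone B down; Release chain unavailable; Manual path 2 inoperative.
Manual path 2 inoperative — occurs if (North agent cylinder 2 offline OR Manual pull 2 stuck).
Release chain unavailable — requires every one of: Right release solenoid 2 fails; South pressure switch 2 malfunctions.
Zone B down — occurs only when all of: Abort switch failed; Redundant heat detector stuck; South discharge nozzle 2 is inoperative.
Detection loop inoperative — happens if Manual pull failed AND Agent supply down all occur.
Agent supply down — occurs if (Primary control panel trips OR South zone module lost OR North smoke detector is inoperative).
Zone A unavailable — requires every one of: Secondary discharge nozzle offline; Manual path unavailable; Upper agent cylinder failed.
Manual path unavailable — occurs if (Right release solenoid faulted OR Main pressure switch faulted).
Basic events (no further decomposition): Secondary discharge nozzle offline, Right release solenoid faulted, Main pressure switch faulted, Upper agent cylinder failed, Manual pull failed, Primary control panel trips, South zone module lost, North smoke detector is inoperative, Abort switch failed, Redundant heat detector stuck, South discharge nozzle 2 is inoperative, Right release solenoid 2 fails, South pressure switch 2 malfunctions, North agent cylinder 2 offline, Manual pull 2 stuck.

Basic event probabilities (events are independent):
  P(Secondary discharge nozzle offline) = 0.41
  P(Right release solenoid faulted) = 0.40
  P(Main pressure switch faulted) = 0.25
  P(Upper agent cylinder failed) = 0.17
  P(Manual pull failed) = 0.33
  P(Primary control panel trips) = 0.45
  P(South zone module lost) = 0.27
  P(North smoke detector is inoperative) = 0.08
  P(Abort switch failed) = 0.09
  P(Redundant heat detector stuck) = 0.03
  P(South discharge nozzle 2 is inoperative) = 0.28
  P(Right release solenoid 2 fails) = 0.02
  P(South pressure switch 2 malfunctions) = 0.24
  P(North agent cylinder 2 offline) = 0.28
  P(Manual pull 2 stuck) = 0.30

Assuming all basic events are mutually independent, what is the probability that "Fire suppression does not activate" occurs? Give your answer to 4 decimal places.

0.6183

P(Manual path unavailable) [OR] = 1 − (1−0.40) × (1−0.25) = 0.550000
P(Zone A unavailable) [AND] = 0.41 × 0.550000 × 0.17 = 0.038335
P(Agent supply down) [OR] = 1 − (1−0.45) × (1−0.27) × (1−0.08) = 0.630620
P(Detection loop inoperative) [AND] = 0.33 × 0.630620 = 0.208105
P(Zone B down) [AND] = 0.09 × 0.03 × 0.28 = 0.000756
P(Release chain unavailable) [AND] = 0.02 × 0.24 = 0.004800
P(Manual path 2 inoperative) [OR] = 1 − (1−0.28) × (1−0.30) = 0.496000
P(Zone A 2 down) [OR] = 1 − (1−0.208105) × (1−0.000756) × (1−0.004800) × (1−0.496000) = 0.603101
P(Fire suppression does not activate) [OR] = 1 − (1−0.038335) × (1−0.603101) = 0.618316
Rounded to 4 decimal places: P(Fire suppression does not activate) ≈ 0.6183.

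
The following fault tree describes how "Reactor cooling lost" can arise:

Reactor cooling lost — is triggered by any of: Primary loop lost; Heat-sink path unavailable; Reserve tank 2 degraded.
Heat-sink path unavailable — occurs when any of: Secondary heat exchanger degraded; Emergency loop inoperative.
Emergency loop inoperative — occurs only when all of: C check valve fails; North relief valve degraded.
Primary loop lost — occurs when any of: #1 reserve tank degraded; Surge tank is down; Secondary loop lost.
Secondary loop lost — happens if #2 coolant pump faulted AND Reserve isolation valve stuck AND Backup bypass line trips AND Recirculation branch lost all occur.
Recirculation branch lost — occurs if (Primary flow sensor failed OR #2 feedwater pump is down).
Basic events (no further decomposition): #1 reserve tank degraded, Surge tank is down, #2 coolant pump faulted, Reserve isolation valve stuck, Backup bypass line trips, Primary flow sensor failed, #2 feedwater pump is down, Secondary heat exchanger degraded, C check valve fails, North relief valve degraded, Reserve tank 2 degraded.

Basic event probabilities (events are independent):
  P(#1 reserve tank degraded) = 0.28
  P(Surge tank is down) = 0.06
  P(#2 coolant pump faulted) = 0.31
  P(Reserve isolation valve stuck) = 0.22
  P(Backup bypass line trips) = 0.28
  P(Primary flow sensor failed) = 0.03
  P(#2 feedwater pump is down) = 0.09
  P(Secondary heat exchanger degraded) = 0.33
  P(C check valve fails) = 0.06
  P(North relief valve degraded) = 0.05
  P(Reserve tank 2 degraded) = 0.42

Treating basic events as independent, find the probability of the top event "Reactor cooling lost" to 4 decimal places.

0.7384

P(Recirculation branch lost) [OR] = 1 − (1−0.03) × (1−0.09) = 0.117300
P(Secondary loop lost) [AND] = 0.31 × 0.22 × 0.28 × 0.117300 = 0.002240
P(Primary loop lost) [OR] = 1 − (1−0.28) × (1−0.06) × (1−0.002240) = 0.324716
P(Emergency loop inoperative) [AND] = 0.06 × 0.05 = 0.003000
P(Heat-sink path unavailable) [OR] = 1 − (1−0.33) × (1−0.003000) = 0.332010
P(Reactor cooling lost) [OR] = 1 − (1−0.324716) × (1−0.332010) × (1−0.42) = 0.738372
Rounded to 4 decimal places: P(Reactor cooling lost) ≈ 0.7384.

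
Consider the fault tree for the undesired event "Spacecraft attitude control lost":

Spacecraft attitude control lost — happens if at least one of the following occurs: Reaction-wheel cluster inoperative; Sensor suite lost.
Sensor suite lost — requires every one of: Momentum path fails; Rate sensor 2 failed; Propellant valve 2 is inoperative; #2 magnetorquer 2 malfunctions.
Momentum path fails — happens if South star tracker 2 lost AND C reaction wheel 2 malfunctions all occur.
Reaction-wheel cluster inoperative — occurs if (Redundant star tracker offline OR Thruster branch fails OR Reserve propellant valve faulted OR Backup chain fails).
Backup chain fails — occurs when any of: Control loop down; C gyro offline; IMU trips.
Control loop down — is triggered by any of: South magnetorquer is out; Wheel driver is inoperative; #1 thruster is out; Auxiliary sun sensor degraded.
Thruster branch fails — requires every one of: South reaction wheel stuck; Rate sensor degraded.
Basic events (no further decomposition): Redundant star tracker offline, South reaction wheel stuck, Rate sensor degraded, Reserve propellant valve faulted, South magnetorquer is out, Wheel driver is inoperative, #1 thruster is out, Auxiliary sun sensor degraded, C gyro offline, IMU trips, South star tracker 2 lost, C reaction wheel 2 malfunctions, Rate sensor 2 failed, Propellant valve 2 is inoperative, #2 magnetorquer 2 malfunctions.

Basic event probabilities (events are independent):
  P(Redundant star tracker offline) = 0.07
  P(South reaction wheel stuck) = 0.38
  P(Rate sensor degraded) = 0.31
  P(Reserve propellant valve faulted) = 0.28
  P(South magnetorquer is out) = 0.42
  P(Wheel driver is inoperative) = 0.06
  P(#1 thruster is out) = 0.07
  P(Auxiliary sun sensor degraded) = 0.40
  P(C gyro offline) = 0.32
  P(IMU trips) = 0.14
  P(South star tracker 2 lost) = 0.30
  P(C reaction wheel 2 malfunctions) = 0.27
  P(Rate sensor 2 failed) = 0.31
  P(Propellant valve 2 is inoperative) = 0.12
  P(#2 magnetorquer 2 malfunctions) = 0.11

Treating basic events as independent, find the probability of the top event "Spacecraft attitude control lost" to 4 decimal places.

0.8949

P(Thruster branch fails) [AND] = 0.38 × 0.31 = 0.117800
P(Control loop down) [OR] = 1 − (1−0.42) × (1−0.06) × (1−0.07) × (1−0.40) = 0.695778
P(Backup chain fails) [OR] = 1 − (1−0.695778) × (1−0.32) × (1−0.14) = 0.822091
P(Reaction-wheel cluster inoperative) [OR] = 1 − (1−0.07) × (1−0.117800) × (1−0.28) × (1−0.822091) = 0.894905
P(Momentum path fails) [AND] = 0.30 × 0.27 = 0.081000
P(Sensor suite lost) [AND] = 0.081000 × 0.31 × 0.12 × 0.11 = 0.000331
P(Spacecraft attitude control lost) [OR] = 1 − (1−0.894905) × (1−0.000331) = 0.894940
Rounded to 4 decimal places: P(Spacecraft attitude control lost) ≈ 0.8949.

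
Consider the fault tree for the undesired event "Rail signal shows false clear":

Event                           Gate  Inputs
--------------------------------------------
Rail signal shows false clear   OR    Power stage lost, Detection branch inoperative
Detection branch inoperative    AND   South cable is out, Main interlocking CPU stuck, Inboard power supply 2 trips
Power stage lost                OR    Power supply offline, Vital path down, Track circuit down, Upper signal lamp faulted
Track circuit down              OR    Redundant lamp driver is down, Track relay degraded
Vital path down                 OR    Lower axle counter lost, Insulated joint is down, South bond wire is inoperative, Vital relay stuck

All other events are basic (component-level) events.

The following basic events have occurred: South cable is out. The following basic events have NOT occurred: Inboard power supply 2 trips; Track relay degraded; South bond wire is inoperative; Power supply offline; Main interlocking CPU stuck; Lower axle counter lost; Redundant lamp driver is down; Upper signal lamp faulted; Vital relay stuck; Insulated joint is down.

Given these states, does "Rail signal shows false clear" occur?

No

Vital path down [OR]: Lower axle counter lost=not, Insulated joint is down=not, South bond wire is inoperative=not, Vital relay stuck=not → no input occurs → does not occur.
Track circuit down [OR]: Redundant lamp driver is down=not, Track relay degraded=not → no input occurs → does not occur.
Power stage lost [OR]: Power supply offline=not, Vital path down=not, Track circuit down=not, Upper signal lamp faulted=not → no input occurs → does not occur.
Detection branch inoperative [AND]: South cable is out=occurs, Main interlocking CPU stuck=not, Inboard power supply 2 trips=not → not all inputs occur → does not occur.
Rail signal shows false clear [OR]: Power stage lost=not, Detection branch inoperative=not → no input occurs → does not occur.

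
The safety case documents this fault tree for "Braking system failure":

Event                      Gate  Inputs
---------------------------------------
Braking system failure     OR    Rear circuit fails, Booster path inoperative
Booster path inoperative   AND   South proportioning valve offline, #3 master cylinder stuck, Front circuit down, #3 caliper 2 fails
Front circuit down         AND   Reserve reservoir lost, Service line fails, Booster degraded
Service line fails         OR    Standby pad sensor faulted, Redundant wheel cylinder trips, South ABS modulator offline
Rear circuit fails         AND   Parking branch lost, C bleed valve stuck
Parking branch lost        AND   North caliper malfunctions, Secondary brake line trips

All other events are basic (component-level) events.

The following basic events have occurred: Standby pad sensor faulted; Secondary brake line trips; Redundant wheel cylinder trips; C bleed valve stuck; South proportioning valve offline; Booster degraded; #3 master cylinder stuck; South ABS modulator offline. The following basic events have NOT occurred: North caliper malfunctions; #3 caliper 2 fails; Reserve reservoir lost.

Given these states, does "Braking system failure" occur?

Parking branch lost [AND]: North caliper malfunctions=not, Secondary brake line trips=occurs → not all inputs occur → does not occur.
Rear circuit fails [AND]: Parking branch lost=not, C bleed valve stuck=occurs → not all inputs occur → does not occur.
Service line fails [OR]: Standby pad sensor faulted=occurs, Redundant wheel cylinder trips=occurs, South ABS modulator offline=occurs → at least one input occurs → occurs.
Front circuit down [AND]: Reserve reservoir lost=not, Service line fails=occurs, Booster degraded=occurs → not all inputs occur → does not occur.
Booster path inoperative [AND]: South proportioning valve offline=occurs, #3 master cylinder stuck=occurs, Front circuit down=not, #3 caliper 2 fails=not → not all inputs occur → does not occur.
Braking system failure [OR]: Rear circuit fails=not, Booster path inoperative=not → no input occurs → does not occur.

No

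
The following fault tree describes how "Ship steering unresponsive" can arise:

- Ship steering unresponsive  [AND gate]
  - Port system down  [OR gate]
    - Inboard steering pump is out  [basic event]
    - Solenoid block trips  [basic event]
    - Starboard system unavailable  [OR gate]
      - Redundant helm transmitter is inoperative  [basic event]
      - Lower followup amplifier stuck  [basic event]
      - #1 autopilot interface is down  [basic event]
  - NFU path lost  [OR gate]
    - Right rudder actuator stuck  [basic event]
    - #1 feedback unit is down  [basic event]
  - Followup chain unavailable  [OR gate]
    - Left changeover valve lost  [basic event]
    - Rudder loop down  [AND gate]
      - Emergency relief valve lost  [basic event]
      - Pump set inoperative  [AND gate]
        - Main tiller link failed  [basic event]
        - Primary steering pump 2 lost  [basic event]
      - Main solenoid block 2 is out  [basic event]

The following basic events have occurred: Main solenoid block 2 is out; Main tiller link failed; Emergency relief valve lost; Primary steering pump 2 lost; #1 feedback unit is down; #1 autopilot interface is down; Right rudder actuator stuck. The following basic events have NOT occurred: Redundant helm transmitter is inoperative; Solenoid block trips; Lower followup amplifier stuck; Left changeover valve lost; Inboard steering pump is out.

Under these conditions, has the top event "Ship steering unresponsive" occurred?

Yes

Starboard system unavailable [OR]: Redundant helm transmitter is inoperative=not, Lower followup amplifier stuck=not, #1 autopilot interface is down=occurs → at least one input occurs → occurs.
Port system down [OR]: Inboard steering pump is out=not, Solenoid block trips=not, Starboard system unavailable=occurs → at least one input occurs → occurs.
NFU path lost [OR]: Right rudder actuator stuck=occurs, #1 feedback unit is down=occurs → at least one input occurs → occurs.
Pump set inoperative [AND]: Main tiller link failed=occurs, Primary steering pump 2 lost=occurs → all inputs occur → occurs.
Rudder loop down [AND]: Emergency relief valve lost=occurs, Pump set inoperative=occurs, Main solenoid block 2 is out=occurs → all inputs occur → occurs.
Followup chain unavailable [OR]: Left changeover valve lost=not, Rudder loop down=occurs → at least one input occurs → occurs.
Ship steering unresponsive [AND]: Port system down=occurs, NFU path lost=occurs, Followup chain unavailable=occurs → all inputs occur → occurs.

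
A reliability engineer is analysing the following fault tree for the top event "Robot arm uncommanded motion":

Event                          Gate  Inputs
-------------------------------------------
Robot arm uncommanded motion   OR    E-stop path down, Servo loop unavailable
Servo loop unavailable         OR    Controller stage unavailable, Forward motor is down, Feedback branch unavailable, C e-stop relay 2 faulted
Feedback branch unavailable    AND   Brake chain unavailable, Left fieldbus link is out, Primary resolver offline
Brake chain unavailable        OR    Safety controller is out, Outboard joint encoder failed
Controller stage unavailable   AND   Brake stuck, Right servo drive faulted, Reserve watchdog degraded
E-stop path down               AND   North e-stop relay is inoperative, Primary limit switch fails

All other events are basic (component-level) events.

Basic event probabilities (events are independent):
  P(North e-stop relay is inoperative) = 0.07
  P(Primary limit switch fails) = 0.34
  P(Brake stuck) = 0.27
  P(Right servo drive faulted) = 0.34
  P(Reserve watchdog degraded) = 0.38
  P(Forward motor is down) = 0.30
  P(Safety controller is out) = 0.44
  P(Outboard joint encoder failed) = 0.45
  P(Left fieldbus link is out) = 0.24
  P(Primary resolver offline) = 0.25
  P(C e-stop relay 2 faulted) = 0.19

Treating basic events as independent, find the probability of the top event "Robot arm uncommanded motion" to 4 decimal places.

0.4880

P(E-stop path down) [AND] = 0.07 × 0.34 = 0.023800
P(Controller stage unavailable) [AND] = 0.27 × 0.34 × 0.38 = 0.034884
P(Brake chain unavailable) [OR] = 1 − (1−0.44) × (1−0.45) = 0.692000
P(Feedback branch unavailable) [AND] = 0.692000 × 0.24 × 0.25 = 0.041520
P(Servo loop unavailable) [OR] = 1 − (1−0.034884) × (1−0.30) × (1−0.041520) × (1−0.19) = 0.475500
P(Robot arm uncommanded motion) [OR] = 1 − (1−0.023800) × (1−0.475500) = 0.487983
Rounded to 4 decimal places: P(Robot arm uncommanded motion) ≈ 0.4880.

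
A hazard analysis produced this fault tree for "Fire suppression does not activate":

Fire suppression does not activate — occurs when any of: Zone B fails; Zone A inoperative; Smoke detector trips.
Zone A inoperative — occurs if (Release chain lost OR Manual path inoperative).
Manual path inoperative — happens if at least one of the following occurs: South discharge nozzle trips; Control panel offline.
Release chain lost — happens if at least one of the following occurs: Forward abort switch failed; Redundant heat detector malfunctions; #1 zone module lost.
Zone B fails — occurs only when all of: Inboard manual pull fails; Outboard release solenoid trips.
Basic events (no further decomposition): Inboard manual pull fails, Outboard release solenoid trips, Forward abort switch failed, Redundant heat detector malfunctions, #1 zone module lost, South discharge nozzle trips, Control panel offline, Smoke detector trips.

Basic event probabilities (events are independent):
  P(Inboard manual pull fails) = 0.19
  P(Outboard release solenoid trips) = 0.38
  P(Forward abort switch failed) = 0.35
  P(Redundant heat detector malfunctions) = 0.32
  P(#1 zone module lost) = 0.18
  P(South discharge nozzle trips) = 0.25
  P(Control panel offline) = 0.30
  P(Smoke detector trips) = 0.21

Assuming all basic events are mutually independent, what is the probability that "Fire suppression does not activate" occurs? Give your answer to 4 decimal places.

P(Zone B fails) [AND] = 0.19 × 0.38 = 0.072200
P(Release chain lost) [OR] = 1 − (1−0.35) × (1−0.32) × (1−0.18) = 0.637560
P(Manual path inoperative) [OR] = 1 − (1−0.25) × (1−0.30) = 0.475000
P(Zone A inoperative) [OR] = 1 − (1−0.637560) × (1−0.475000) = 0.809719
P(Fire suppression does not activate) [OR] = 1 − (1−0.072200) × (1−0.809719) × (1−0.21) = 0.860531
Rounded to 4 decimal places: P(Fire suppression does not activate) ≈ 0.8605.

0.8605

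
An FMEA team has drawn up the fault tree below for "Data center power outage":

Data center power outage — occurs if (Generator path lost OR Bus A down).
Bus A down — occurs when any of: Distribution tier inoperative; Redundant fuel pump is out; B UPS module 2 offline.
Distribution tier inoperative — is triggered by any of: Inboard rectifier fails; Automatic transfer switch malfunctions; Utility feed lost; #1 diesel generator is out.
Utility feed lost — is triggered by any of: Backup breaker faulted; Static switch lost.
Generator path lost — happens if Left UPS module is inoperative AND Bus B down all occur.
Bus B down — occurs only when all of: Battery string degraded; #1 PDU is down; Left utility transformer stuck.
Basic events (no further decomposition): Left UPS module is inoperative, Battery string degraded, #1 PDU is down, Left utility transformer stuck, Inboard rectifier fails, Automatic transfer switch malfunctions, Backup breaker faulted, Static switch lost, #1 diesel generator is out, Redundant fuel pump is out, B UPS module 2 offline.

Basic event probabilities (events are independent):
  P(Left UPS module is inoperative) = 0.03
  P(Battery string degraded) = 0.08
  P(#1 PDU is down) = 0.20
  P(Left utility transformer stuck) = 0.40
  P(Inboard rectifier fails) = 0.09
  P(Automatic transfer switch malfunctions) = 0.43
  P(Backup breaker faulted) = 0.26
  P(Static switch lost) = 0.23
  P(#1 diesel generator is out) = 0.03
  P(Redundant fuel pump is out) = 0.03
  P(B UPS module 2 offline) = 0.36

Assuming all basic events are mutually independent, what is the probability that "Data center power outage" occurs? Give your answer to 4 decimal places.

P(Bus B down) [AND] = 0.08 × 0.20 × 0.40 = 0.006400
P(Generator path lost) [AND] = 0.03 × 0.006400 = 0.000192
P(Utility feed lost) [OR] = 1 − (1−0.26) × (1−0.23) = 0.430200
P(Distribution tier inoperative) [OR] = 1 − (1−0.09) × (1−0.43) × (1−0.430200) × (1−0.03) = 0.713311
P(Bus A down) [OR] = 1 − (1−0.713311) × (1−0.03) × (1−0.36) = 0.822023
P(Data center power outage) [OR] = 1 − (1−0.000192) × (1−0.822023) = 0.822057
Rounded to 4 decimal places: P(Data center power outage) ≈ 0.8221.

0.8221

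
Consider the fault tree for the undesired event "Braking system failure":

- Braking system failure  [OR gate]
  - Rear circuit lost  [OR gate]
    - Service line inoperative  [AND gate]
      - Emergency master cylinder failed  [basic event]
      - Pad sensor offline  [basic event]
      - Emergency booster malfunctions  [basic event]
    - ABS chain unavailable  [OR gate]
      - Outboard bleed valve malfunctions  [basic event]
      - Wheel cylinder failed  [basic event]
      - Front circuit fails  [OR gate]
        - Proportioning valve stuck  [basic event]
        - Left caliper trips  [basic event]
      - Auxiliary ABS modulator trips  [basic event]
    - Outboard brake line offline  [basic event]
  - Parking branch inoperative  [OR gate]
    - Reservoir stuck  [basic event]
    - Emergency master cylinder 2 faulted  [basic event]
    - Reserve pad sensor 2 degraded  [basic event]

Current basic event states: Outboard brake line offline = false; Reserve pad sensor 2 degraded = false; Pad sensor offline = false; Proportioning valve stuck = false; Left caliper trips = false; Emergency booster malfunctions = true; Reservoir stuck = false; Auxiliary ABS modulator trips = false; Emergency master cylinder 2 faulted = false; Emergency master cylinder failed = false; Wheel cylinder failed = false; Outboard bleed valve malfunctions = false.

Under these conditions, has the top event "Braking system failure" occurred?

Service line inoperative [AND]: Emergency master cylinder failed=not, Pad sensor offline=not, Emergency booster malfunctions=occurs → not all inputs occur → does not occur.
Front circuit fails [OR]: Proportioning valve stuck=not, Left caliper trips=not → no input occurs → does not occur.
ABS chain unavailable [OR]: Outboard bleed valve malfunctions=not, Wheel cylinder failed=not, Front circuit fails=not, Auxiliary ABS modulator trips=not → no input occurs → does not occur.
Rear circuit lost [OR]: Service line inoperative=not, ABS chain unavailable=not, Outboard brake line offline=not → no input occurs → does not occur.
Parking branch inoperative [OR]: Reservoir stuck=not, Emergency master cylinder 2 faulted=not, Reserve pad sensor 2 degraded=not → no input occurs → does not occur.
Braking system failure [OR]: Rear circuit lost=not, Parking branch inoperative=not → no input occurs → does not occur.

No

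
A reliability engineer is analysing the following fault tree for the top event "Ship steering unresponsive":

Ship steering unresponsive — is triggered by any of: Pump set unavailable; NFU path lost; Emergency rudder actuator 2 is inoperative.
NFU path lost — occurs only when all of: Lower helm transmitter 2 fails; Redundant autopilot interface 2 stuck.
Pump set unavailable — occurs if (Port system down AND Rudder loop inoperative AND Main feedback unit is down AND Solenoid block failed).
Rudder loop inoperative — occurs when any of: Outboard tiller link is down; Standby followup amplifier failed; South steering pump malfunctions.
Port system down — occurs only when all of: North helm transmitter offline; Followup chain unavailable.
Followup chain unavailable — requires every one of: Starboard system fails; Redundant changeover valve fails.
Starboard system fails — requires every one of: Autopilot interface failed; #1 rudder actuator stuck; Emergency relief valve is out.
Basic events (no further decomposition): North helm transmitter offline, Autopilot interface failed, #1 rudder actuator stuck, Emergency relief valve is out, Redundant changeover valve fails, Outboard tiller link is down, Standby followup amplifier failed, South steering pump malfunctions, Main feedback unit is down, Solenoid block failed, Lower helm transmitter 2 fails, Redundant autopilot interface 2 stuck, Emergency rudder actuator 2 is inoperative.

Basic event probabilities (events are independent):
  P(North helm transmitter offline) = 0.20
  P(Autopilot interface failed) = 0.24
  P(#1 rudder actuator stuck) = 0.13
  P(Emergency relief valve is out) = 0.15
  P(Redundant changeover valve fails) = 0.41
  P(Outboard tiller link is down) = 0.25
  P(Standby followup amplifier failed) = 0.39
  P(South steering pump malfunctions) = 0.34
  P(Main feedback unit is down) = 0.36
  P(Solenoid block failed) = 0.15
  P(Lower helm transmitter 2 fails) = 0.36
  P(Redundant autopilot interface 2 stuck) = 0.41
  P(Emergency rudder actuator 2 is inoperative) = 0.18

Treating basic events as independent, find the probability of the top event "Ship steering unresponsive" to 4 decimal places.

0.3010

P(Starboard system fails) [AND] = 0.24 × 0.13 × 0.15 = 0.004680
P(Followup chain unavailable) [AND] = 0.004680 × 0.41 = 0.001919
P(Port system down) [AND] = 0.20 × 0.001919 = 0.000384
P(Rudder loop inoperative) [OR] = 1 − (1−0.25) × (1−0.39) × (1−0.34) = 0.698050
P(Pump set unavailable) [AND] = 0.000384 × 0.698050 × 0.36 × 0.15 = 0.000014
P(NFU path lost) [AND] = 0.36 × 0.41 = 0.147600
P(Ship steering unresponsive) [OR] = 1 − (1−0.000014) × (1−0.147600) × (1−0.18) = 0.301042
Rounded to 4 decimal places: P(Ship steering unresponsive) ≈ 0.3010.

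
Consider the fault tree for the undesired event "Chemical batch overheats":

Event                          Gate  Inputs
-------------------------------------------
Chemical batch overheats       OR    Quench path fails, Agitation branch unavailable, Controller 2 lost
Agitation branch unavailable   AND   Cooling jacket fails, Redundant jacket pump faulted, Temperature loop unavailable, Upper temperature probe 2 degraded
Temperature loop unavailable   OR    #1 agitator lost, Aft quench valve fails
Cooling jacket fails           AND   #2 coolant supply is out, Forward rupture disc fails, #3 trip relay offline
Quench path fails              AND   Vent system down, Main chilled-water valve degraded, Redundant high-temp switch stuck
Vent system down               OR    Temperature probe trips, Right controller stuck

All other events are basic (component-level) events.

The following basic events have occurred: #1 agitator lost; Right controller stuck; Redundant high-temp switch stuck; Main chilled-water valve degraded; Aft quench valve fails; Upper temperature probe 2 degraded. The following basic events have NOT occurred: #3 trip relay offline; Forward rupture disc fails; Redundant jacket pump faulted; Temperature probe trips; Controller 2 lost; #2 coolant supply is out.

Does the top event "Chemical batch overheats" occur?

Vent system down [OR]: Temperature probe trips=not, Right controller stuck=occurs → at least one input occurs → occurs.
Quench path fails [AND]: Vent system down=occurs, Main chilled-water valve degraded=occurs, Redundant high-temp switch stuck=occurs → all inputs occur → occurs.
Cooling jacket fails [AND]: #2 coolant supply is out=not, Forward rupture disc fails=not, #3 trip relay offline=not → not all inputs occur → does not occur.
Temperature loop unavailable [OR]: #1 agitator lost=occurs, Aft quench valve fails=occurs → at least one input occurs → occurs.
Agitation branch unavailable [AND]: Cooling jacket fails=not, Redundant jacket pump faulted=not, Temperature loop unavailable=occurs, Upper temperature probe 2 degraded=occurs → not all inputs occur → does not occur.
Chemical batch overheats [OR]: Quench path fails=occurs, Agitation branch unavailable=not, Controller 2 lost=not → at least one input occurs → occurs.

Yes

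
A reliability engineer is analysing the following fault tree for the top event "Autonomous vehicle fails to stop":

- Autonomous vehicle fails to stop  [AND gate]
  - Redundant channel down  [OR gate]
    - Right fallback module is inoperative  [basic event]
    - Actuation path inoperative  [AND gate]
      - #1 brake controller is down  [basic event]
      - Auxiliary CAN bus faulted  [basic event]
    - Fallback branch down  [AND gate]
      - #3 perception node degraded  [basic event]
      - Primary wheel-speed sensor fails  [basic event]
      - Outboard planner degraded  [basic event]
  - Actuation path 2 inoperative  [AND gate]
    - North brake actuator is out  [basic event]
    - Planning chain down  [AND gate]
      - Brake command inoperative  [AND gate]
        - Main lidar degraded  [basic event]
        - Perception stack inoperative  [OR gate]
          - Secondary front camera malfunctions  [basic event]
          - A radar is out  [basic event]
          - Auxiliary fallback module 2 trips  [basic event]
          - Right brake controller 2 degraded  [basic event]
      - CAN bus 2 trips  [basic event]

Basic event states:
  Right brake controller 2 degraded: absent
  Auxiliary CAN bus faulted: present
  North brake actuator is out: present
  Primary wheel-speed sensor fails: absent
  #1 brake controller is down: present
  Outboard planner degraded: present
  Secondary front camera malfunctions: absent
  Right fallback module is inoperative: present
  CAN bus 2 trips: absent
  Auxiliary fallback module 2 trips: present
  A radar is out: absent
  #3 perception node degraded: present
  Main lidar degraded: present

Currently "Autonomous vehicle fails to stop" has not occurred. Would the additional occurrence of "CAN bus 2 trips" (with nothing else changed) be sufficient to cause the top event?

Yes

Counterfactual: set "CAN bus 2 trips" to occurred.
Actuation path inoperative [AND]: #1 brake controller is down=occurs, Auxiliary CAN bus faulted=occurs → all inputs occur → occurs.
Fallback branch down [AND]: #3 perception node degraded=occurs, Primary wheel-speed sensor fails=not, Outboard planner degraded=occurs → not all inputs occur → does not occur.
Redundant channel down [OR]: Right fallback module is inoperative=occurs, Actuation path inoperative=occurs, Fallback branch down=not → at least one input occurs → occurs.
Perception stack inoperative [OR]: Secondary front camera malfunctions=not, A radar is out=not, Auxiliary fallback module 2 trips=occurs, Right brake controller 2 degraded=not → at least one input occurs → occurs.
Brake command inoperative [AND]: Main lidar degraded=occurs, Perception stack inoperative=occurs → all inputs occur → occurs.
Planning chain down [AND]: Brake command inoperative=occurs, CAN bus 2 trips=occurs → all inputs occur → occurs.
Actuation path 2 inoperative [AND]: North brake actuator is out=occurs, Planning chain down=occurs → all inputs occur → occurs.
Autonomous vehicle fails to stop [AND]: Redundant channel down=occurs, Actuation path 2 inoperative=occurs → all inputs occur → occurs.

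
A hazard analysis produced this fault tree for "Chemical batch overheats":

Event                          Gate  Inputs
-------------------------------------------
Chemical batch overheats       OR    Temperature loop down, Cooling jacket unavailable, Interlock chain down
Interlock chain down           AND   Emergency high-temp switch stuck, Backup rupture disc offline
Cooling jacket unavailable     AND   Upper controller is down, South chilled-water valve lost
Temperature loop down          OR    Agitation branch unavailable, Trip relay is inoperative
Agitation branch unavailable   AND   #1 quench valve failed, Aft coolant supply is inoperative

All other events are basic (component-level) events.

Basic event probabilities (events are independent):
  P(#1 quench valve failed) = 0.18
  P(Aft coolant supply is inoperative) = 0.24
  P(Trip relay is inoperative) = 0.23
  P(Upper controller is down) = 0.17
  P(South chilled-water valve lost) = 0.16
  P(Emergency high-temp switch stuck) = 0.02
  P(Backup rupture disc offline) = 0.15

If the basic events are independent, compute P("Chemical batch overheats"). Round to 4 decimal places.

P(Agitation branch unavailable) [AND] = 0.18 × 0.24 = 0.043200
P(Temperature loop down) [OR] = 1 − (1−0.043200) × (1−0.23) = 0.263264
P(Cooling jacket unavailable) [AND] = 0.17 × 0.16 = 0.027200
P(Interlock chain down) [AND] = 0.02 × 0.15 = 0.003000
P(Chemical batch overheats) [OR] = 1 − (1−0.263264) × (1−0.027200) × (1−0.003000) = 0.285453
Rounded to 4 decimal places: P(Chemical batch overheats) ≈ 0.2855.

0.2855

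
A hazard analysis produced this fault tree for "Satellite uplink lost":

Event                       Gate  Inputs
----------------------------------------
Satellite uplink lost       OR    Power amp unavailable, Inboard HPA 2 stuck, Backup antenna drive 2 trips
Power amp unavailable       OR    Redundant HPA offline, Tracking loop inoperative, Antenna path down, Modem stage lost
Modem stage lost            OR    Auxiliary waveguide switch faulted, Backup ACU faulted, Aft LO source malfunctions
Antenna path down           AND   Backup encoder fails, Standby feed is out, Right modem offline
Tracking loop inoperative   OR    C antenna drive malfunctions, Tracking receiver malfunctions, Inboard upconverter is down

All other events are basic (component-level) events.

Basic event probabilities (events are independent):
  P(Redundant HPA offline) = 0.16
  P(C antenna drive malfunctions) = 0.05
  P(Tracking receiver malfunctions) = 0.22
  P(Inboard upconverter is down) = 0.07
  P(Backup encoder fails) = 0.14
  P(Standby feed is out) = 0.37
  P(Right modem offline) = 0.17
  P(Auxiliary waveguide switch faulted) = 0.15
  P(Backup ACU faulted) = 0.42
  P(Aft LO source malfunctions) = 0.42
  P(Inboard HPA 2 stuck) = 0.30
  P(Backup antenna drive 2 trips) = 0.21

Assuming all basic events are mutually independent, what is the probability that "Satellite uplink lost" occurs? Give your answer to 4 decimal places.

P(Tracking loop inoperative) [OR] = 1 − (1−0.05) × (1−0.22) × (1−0.07) = 0.310870
P(Antenna path down) [AND] = 0.14 × 0.37 × 0.17 = 0.008806
P(Modem stage lost) [OR] = 1 − (1−0.15) × (1−0.42) × (1−0.42) = 0.714060
P(Power amp unavailable) [OR] = 1 − (1−0.16) × (1−0.310870) × (1−0.008806) × (1−0.714060) = 0.835936
P(Satellite uplink lost) [OR] = 1 − (1−0.835936) × (1−0.30) × (1−0.21) = 0.909273
Rounded to 4 decimal places: P(Satellite uplink lost) ≈ 0.9093.

0.9093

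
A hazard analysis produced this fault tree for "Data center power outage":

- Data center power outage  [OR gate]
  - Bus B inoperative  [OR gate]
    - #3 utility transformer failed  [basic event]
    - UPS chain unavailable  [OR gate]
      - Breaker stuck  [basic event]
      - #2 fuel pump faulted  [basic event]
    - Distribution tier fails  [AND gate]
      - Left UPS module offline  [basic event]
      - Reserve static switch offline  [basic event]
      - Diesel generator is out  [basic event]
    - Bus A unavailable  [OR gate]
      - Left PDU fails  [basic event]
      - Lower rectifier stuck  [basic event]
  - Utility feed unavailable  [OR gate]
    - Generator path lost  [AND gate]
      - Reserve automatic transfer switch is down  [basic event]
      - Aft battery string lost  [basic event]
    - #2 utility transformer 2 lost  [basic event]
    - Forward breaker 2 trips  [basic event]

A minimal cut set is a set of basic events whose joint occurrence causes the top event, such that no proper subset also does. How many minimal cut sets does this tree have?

9

UPS chain unavailable [OR]: union of children's cut sets → 2 cut set(s).
Distribution tier fails [AND]: one cut set from each child combined → 1 × 1 × 1 = 1 cut set(s).
Bus A unavailable [OR]: union of children's cut sets → 2 cut set(s).
Bus B inoperative [OR]: union of children's cut sets → 6 cut set(s).
Generator path lost [AND]: one cut set from each child combined → 1 × 1 = 1 cut set(s).
Utility feed unavailable [OR]: union of children's cut sets → 3 cut set(s).
Data center power outage [OR]: union of children's cut sets → 9 cut set(s).
Minimal cut sets: {#3 utility transformer failed}; {Breaker stuck}; {#2 fuel pump faulted}; {Diesel generator is out, Left UPS module offline, Reserve static switch offline}; {Left PDU fails}; {Lower rectifier stuck}; {Aft battery string lost, Reserve automatic transfer switch is down}; {#2 utility transformer 2 lost}; {Forward breaker 2 trips}.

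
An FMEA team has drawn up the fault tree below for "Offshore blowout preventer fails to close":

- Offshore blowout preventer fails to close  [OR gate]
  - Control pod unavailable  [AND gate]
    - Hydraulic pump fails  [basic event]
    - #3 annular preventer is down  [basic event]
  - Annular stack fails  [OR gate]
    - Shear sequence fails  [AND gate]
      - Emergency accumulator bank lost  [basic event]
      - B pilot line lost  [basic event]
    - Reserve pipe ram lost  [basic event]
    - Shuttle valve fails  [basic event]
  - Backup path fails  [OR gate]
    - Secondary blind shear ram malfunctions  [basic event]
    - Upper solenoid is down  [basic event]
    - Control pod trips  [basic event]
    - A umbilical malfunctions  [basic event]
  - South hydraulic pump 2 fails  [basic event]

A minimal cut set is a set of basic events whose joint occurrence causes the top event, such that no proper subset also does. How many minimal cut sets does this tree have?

Control pod unavailable [AND]: one cut set from each child combined → 1 × 1 = 1 cut set(s).
Shear sequence fails [AND]: one cut set from each child combined → 1 × 1 = 1 cut set(s).
Annular stack fails [OR]: union of children's cut sets → 3 cut set(s).
Backup path fails [OR]: union of children's cut sets → 4 cut set(s).
Offshore blowout preventer fails to close [OR]: union of children's cut sets → 9 cut set(s).
Minimal cut sets: {#3 annular preventer is down, Hydraulic pump fails}; {B pilot line lost, Emergency accumulator bank lost}; {Reserve pipe ram lost}; {Shuttle valve fails}; {Secondary blind shear ram malfunctions}; {Upper solenoid is down}; {Control pod trips}; {A umbilical malfunctions}; {South hydraulic pump 2 fails}.

9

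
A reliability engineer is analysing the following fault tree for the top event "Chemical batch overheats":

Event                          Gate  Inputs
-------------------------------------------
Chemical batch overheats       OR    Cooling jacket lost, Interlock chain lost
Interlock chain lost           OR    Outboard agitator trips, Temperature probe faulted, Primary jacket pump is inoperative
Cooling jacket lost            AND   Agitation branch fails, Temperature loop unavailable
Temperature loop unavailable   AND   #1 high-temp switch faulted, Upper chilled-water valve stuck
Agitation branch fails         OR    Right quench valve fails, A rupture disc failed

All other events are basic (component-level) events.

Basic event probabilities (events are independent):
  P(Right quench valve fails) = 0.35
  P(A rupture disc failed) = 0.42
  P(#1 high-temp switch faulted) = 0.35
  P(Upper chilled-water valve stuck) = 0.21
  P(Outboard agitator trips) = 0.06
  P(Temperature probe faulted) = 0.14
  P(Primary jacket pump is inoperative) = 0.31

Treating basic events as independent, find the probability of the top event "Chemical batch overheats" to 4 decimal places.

P(Agitation branch fails) [OR] = 1 − (1−0.35) × (1−0.42) = 0.623000
P(Temperature loop unavailable) [AND] = 0.35 × 0.21 = 0.073500
P(Cooling jacket lost) [AND] = 0.623000 × 0.073500 = 0.045791
P(Interlock chain lost) [OR] = 1 − (1−0.06) × (1−0.14) × (1−0.31) = 0.442204
P(Chemical batch overheats) [OR] = 1 − (1−0.045791) × (1−0.442204) = 0.467746
Rounded to 4 decimal places: P(Chemical batch overheats) ≈ 0.4677.

0.4677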